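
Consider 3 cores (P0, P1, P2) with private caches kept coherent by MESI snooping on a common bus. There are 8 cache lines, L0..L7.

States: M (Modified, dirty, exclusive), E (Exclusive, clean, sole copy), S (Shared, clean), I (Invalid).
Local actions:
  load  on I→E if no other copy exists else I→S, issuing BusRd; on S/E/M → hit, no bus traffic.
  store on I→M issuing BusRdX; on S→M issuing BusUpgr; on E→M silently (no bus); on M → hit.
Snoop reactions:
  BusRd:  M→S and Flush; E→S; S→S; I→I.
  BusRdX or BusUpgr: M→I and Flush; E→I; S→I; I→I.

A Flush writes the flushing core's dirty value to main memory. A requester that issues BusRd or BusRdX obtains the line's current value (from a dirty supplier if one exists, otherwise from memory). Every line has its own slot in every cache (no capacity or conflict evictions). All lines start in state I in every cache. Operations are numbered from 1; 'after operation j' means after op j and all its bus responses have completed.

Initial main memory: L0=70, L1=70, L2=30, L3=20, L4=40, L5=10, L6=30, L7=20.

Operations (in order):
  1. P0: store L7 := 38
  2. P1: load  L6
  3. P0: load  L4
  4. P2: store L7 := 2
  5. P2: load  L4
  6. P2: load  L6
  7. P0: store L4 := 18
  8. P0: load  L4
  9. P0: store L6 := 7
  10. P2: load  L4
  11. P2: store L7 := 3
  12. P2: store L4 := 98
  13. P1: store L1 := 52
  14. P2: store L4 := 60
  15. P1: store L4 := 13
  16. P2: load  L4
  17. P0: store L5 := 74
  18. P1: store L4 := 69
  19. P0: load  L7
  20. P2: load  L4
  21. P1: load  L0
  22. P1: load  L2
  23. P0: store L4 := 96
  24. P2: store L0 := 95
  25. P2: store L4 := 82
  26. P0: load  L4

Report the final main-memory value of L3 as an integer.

  op1 P0: store L7 := 38 → M/I/I on L7; bus BusRdX; mem=20
  op2 P1: load  L6 → I/E/I on L6; bus BusRd; mem=30
  op3 P0: load  L4 → E/I/I on L4; bus BusRd; mem=40
  op4 P2: store L7 := 2 → I/I/M on L7; bus BusRdX Flush; mem=38
  op5 P2: load  L4 → S/I/S on L4; bus BusRd; mem=40
  op6 P2: load  L6 → I/S/S on L6; bus BusRd; mem=30
  op7 P0: store L4 := 18 → M/I/I on L4; bus BusUpgr; mem=40
  op8 P0: load  L4 → M/I/I on L4; bus (none); mem=40
  op9 P0: store L6 := 7 → M/I/I on L6; bus BusRdX; mem=30
  op10 P2: load  L4 → S/I/S on L4; bus BusRd Flush; mem=18
  op11 P2: store L7 := 3 → I/I/M on L7; bus (none); mem=38
  op12 P2: store L4 := 98 → I/I/M on L4; bus BusUpgr; mem=18
  op13 P1: store L1 := 52 → I/M/I on L1; bus BusRdX; mem=70
  op14 P2: store L4 := 60 → I/I/M on L4; bus (none); mem=18
  op15 P1: store L4 := 13 → I/M/I on L4; bus BusRdX Flush; mem=60
  op16 P2: load  L4 → I/S/S on L4; bus BusRd Flush; mem=13
  op17 P0: store L5 := 74 → M/I/I on L5; bus BusRdX; mem=10
  op18 P1: store L4 := 69 → I/M/I on L4; bus BusUpgr; mem=13
  op19 P0: load  L7 → S/I/S on L7; bus BusRd Flush; mem=3
  op20 P2: load  L4 → I/S/S on L4; bus BusRd Flush; mem=69
  op21 P1: load  L0 → I/E/I on L0; bus BusRd; mem=70
  op22 P1: load  L2 → I/E/I on L2; bus BusRd; mem=30
  op23 P0: store L4 := 96 → M/I/I on L4; bus BusRdX; mem=69
  op24 P2: store L0 := 95 → I/I/M on L0; bus BusRdX; mem=70
  op25 P2: store L4 := 82 → I/I/M on L4; bus BusRdX Flush; mem=96
  op26 P0: load  L4 → S/I/S on L4; bus BusRd Flush; mem=82

memory[L3] = 20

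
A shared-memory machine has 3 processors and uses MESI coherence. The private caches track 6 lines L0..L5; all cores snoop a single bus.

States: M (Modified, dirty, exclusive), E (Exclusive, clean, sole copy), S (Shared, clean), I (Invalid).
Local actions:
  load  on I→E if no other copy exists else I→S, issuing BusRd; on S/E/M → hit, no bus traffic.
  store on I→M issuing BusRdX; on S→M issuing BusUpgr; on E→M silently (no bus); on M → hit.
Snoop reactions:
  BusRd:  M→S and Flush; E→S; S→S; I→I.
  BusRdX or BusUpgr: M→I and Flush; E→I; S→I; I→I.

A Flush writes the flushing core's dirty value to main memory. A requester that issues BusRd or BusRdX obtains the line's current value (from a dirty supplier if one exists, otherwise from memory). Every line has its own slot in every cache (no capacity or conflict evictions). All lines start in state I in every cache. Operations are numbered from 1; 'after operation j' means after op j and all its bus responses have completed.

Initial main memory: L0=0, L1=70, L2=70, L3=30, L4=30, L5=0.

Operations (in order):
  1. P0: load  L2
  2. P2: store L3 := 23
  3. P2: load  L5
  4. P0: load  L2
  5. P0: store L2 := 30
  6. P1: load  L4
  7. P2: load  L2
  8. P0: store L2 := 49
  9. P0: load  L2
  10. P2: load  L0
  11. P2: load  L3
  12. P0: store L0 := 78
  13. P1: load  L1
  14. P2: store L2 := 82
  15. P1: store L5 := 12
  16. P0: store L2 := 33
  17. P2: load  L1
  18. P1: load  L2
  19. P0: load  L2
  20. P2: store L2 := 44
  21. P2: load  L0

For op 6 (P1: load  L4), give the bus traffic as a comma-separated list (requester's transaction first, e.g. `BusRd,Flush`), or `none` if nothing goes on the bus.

bus = BusRd

step 1: P0: load  L2  ⟶  EII  (L2)  txn=BusRd  M[L2]=70
step 2: P2: store L3 := 23  ⟶  IIM  (L3)  txn=BusRdX  M[L3]=30
step 3: P2: load  L5  ⟶  IIE  (L5)  txn=BusRd  M[L5]=0
step 4: P0: load  L2  ⟶  EII  (L2)  txn=∅  M[L2]=70
step 5: P0: store L2 := 30  ⟶  MII  (L2)  txn=∅  M[L2]=70
step 6: P1: load  L4  ⟶  IEI  (L4)  txn=BusRd  M[L4]=30
step 7: P2: load  L2  ⟶  SIS  (L2)  txn=BusRd+Flush  M[L2]=30
step 8: P0: store L2 := 49  ⟶  MII  (L2)  txn=BusUpgr  M[L2]=30
step 9: P0: load  L2  ⟶  MII  (L2)  txn=∅  M[L2]=30
step 10: P2: load  L0  ⟶  IIE  (L0)  txn=BusRd  M[L0]=0
step 11: P2: load  L3  ⟶  IIM  (L3)  txn=∅  M[L3]=30
step 12: P0: store L0 := 78  ⟶  MII  (L0)  txn=BusRdX  M[L0]=0
step 13: P1: load  L1  ⟶  IEI  (L1)  txn=BusRd  M[L1]=70
step 14: P2: store L2 := 82  ⟶  IIM  (L2)  txn=BusRdX+Flush  M[L2]=49
step 15: P1: store L5 := 12  ⟶  IMI  (L5)  txn=BusRdX  M[L5]=0
step 16: P0: store L2 := 33  ⟶  MII  (L2)  txn=BusRdX+Flush  M[L2]=82
step 17: P2: load  L1  ⟶  ISS  (L1)  txn=BusRd  M[L1]=70
step 18: P1: load  L2  ⟶  SSI  (L2)  txn=BusRd+Flush  M[L2]=33
step 19: P0: load  L2  ⟶  SSI  (L2)  txn=∅  M[L2]=33
step 20: P2: store L2 := 44  ⟶  IIM  (L2)  txn=BusRdX  M[L2]=33
step 21: P2: load  L0  ⟶  SIS  (L0)  txn=BusRd+Flush  M[L0]=78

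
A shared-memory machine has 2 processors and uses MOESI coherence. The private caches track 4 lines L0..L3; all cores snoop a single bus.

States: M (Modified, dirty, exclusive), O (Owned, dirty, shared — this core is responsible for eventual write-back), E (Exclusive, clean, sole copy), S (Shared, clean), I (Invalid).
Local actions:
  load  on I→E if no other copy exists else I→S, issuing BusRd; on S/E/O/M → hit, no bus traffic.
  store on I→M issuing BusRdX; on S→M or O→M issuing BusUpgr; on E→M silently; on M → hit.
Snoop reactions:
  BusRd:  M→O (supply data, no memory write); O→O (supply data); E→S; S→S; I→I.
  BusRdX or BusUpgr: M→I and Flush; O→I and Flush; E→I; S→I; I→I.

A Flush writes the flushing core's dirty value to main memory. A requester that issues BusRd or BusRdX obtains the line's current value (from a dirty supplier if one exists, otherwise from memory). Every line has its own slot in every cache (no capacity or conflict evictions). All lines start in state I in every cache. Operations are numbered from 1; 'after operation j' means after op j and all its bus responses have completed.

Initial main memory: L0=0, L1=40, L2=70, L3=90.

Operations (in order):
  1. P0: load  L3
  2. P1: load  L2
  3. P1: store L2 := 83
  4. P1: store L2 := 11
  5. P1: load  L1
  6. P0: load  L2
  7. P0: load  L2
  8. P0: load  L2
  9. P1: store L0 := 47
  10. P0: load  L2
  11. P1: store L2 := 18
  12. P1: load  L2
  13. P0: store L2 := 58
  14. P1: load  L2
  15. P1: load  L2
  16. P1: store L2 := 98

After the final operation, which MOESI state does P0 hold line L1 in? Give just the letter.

step 1: P0: load  L3  ⟶  EI  (L3)  txn=BusRd  M[L3]=90
step 2: P1: load  L2  ⟶  IE  (L2)  txn=BusRd  M[L2]=70
step 3: P1: store L2 := 83  ⟶  IM  (L2)  txn=∅  M[L2]=70
step 4: P1: store L2 := 11  ⟶  IM  (L2)  txn=∅  M[L2]=70
step 5: P1: load  L1  ⟶  IE  (L1)  txn=BusRd  M[L1]=40
step 6: P0: load  L2  ⟶  SO  (L2)  txn=BusRd  M[L2]=70
step 7: P0: load  L2  ⟶  SO  (L2)  txn=∅  M[L2]=70
step 8: P0: load  L2  ⟶  SO  (L2)  txn=∅  M[L2]=70
step 9: P1: store L0 := 47  ⟶  IM  (L0)  txn=BusRdX  M[L0]=0
step 10: P0: load  L2  ⟶  SO  (L2)  txn=∅  M[L2]=70
step 11: P1: store L2 := 18  ⟶  IM  (L2)  txn=BusUpgr  M[L2]=70
step 12: P1: load  L2  ⟶  IM  (L2)  txn=∅  M[L2]=70
step 13: P0: store L2 := 58  ⟶  MI  (L2)  txn=BusRdX+Flush  M[L2]=18
step 14: P1: load  L2  ⟶  OS  (L2)  txn=BusRd  M[L2]=18
step 15: P1: load  L2  ⟶  OS  (L2)  txn=∅  M[L2]=18
step 16: P1: store L2 := 98  ⟶  IM  (L2)  txn=BusUpgr+Flush  M[L2]=58

state = I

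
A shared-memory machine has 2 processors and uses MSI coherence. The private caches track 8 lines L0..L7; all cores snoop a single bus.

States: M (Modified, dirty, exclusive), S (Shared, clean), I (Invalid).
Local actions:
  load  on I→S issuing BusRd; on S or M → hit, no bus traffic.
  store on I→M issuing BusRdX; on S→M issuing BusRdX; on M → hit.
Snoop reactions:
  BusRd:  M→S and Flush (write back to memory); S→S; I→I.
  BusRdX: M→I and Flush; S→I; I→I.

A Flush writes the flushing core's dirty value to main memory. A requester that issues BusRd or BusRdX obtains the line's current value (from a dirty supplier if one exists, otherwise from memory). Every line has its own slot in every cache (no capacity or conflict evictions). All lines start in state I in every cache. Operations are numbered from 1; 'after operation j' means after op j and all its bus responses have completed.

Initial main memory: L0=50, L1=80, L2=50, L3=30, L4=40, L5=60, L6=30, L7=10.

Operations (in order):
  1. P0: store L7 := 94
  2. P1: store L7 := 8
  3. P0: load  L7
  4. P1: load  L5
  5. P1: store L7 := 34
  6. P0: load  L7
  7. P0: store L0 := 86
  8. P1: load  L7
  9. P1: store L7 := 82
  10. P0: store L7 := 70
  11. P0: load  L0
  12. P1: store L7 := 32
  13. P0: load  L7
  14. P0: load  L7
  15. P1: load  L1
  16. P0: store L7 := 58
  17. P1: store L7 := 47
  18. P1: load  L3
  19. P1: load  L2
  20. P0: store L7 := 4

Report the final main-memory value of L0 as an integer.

1. P0: store L7 := 94  bus=[BusRdX]  L7: P0=M P1=I  mem[L7]=10
2. P1: store L7 := 8  bus=[BusRdX,Flush]  L7: P0=I P1=M  mem[L7]=94
3. P0: load  L7  bus=[BusRd,Flush]  L7: P0=S P1=S  mem[L7]=8
4. P1: load  L5  bus=[BusRd]  L5: P0=I P1=S  mem[L5]=60
5. P1: store L7 := 34  bus=[BusRdX]  L7: P0=I P1=M  mem[L7]=8
6. P0: load  L7  bus=[BusRd,Flush]  L7: P0=S P1=S  mem[L7]=34
7. P0: store L0 := 86  bus=[BusRdX]  L0: P0=M P1=I  mem[L0]=50
8. P1: load  L7  bus=[-]  L7: P0=S P1=S  mem[L7]=34
9. P1: store L7 := 82  bus=[BusRdX]  L7: P0=I P1=M  mem[L7]=34
10. P0: store L7 := 70  bus=[BusRdX,Flush]  L7: P0=M P1=I  mem[L7]=82
11. P0: load  L0  bus=[-]  L0: P0=M P1=I  mem[L0]=50
12. P1: store L7 := 32  bus=[BusRdX,Flush]  L7: P0=I P1=M  mem[L7]=70
13. P0: load  L7  bus=[BusRd,Flush]  L7: P0=S P1=S  mem[L7]=32
14. P0: load  L7  bus=[-]  L7: P0=S P1=S  mem[L7]=32
15. P1: load  L1  bus=[BusRd]  L1: P0=I P1=S  mem[L1]=80
16. P0: store L7 := 58  bus=[BusRdX]  L7: P0=M P1=I  mem[L7]=32
17. P1: store L7 := 47  bus=[BusRdX,Flush]  L7: P0=I P1=M  mem[L7]=58
18. P1: load  L3  bus=[BusRd]  L3: P0=I P1=S  mem[L3]=30
19. P1: load  L2  bus=[BusRd]  L2: P0=I P1=S  mem[L2]=50
20. P0: store L7 := 4  bus=[BusRdX,Flush]  L7: P0=M P1=I  mem[L7]=47

memory[L0] = 50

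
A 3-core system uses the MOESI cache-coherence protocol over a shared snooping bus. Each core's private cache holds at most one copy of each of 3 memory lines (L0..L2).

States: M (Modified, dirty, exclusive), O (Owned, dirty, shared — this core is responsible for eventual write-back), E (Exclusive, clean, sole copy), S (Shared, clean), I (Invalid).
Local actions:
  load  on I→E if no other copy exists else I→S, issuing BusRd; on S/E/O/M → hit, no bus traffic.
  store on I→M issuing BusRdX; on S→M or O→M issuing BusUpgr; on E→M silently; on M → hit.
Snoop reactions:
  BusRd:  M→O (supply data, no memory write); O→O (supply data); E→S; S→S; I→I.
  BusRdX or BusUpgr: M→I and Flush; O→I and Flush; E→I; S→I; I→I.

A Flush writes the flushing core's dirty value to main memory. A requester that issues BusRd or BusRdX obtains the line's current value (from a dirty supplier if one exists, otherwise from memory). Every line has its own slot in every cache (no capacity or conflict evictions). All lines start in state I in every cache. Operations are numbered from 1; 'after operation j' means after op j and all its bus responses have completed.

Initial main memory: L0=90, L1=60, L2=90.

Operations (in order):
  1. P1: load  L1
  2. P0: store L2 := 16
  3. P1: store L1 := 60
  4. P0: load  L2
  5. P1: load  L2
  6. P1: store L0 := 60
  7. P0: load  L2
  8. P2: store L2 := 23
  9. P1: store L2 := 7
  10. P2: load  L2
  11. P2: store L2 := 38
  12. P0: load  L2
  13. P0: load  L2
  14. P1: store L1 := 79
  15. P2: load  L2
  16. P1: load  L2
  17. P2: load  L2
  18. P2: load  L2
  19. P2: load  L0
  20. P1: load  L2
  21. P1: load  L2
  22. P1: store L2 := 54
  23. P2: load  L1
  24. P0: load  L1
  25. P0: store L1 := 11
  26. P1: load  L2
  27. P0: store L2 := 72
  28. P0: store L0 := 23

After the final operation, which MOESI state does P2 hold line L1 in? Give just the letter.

[1] P1: load  L1 | P0:I, P1:E(60), P2:I | bus: BusRd
[2] P0: store L2 := 16 | P0:M(16), P1:I, P2:I | bus: BusRdX
[3] P1: store L1 := 60 | P0:I, P1:M(60), P2:I | bus: none
[4] P0: load  L2 | P0:M(16), P1:I, P2:I | bus: none
[5] P1: load  L2 | P0:O(16), P1:S(16), P2:I | bus: BusRd
[6] P1: store L0 := 60 | P0:I, P1:M(60), P2:I | bus: BusRdX
[7] P0: load  L2 | P0:O(16), P1:S(16), P2:I | bus: none
[8] P2: store L2 := 23 | P0:I, P1:I, P2:M(23) | bus: BusRdX,Flush
[9] P1: store L2 := 7 | P0:I, P1:M(7), P2:I | bus: BusRdX,Flush
[10] P2: load  L2 | P0:I, P1:O(7), P2:S(7) | bus: BusRd
[11] P2: store L2 := 38 | P0:I, P1:I, P2:M(38) | bus: BusUpgr,Flush
[12] P0: load  L2 | P0:S(38), P1:I, P2:O(38) | bus: BusRd
[13] P0: load  L2 | P0:S(38), P1:I, P2:O(38) | bus: none
[14] P1: store L1 := 79 | P0:I, P1:M(79), P2:I | bus: none
[15] P2: load  L2 | P0:S(38), P1:I, P2:O(38) | bus: none
[16] P1: load  L2 | P0:S(38), P1:S(38), P2:O(38) | bus: BusRd
[17] P2: load  L2 | P0:S(38), P1:S(38), P2:O(38) | bus: none
[18] P2: load  L2 | P0:S(38), P1:S(38), P2:O(38) | bus: none
[19] P2: load  L0 | P0:I, P1:O(60), P2:S(60) | bus: BusRd
[20] P1: load  L2 | P0:S(38), P1:S(38), P2:O(38) | bus: none
[21] P1: load  L2 | P0:S(38), P1:S(38), P2:O(38) | bus: none
[22] P1: store L2 := 54 | P0:I, P1:M(54), P2:I | bus: BusUpgr,Flush
[23] P2: load  L1 | P0:I, P1:O(79), P2:S(79) | bus: BusRd
[24] P0: load  L1 | P0:S(79), P1:O(79), P2:S(79) | bus: BusRd
[25] P0: store L1 := 11 | P0:M(11), P1:I, P2:I | bus: BusUpgr,Flush
[26] P1: load  L2 | P0:I, P1:M(54), P2:I | bus: none
[27] P0: store L2 := 72 | P0:M(72), P1:I, P2:I | bus: BusRdX,Flush
[28] P0: store L0 := 23 | P0:M(23), P1:I, P2:I | bus: BusRdX,Flush

state = I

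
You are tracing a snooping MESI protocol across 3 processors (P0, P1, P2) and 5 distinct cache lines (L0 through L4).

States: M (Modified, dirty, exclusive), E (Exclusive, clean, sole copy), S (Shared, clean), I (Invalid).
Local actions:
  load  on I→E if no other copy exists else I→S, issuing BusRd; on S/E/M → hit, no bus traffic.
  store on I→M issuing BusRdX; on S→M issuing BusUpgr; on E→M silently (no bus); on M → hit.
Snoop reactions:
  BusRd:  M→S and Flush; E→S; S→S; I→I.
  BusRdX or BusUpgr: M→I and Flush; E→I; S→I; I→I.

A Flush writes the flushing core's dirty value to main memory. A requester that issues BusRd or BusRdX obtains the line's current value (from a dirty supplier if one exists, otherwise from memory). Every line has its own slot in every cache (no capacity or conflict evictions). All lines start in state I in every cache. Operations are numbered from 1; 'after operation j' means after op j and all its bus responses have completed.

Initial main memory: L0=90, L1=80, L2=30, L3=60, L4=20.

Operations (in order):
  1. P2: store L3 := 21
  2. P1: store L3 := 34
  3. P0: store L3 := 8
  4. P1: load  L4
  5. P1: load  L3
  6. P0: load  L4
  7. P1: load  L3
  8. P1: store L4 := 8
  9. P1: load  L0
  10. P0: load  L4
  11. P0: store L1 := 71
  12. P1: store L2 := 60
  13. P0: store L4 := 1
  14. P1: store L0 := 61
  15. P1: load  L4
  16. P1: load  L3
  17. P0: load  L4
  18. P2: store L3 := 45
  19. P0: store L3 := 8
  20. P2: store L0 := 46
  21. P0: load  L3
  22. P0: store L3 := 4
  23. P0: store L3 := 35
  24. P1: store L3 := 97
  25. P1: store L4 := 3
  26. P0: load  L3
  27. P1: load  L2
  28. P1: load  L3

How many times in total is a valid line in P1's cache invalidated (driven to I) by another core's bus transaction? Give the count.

invalidations = 4

step 1: P2: store L3 := 21  ⟶  IIM  (L3)  txn=BusRdX  M[L3]=60
step 2: P1: store L3 := 34  ⟶  IMI  (L3)  txn=BusRdX+Flush  M[L3]=21
step 3: P0: store L3 := 8  ⟶  MII  (L3)  txn=BusRdX+Flush  M[L3]=34
step 4: P1: load  L4  ⟶  IEI  (L4)  txn=BusRd  M[L4]=20
step 5: P1: load  L3  ⟶  SSI  (L3)  txn=BusRd+Flush  M[L3]=8
step 6: P0: load  L4  ⟶  SSI  (L4)  txn=BusRd  M[L4]=20
step 7: P1: load  L3  ⟶  SSI  (L3)  txn=∅  M[L3]=8
step 8: P1: store L4 := 8  ⟶  IMI  (L4)  txn=BusUpgr  M[L4]=20
step 9: P1: load  L0  ⟶  IEI  (L0)  txn=BusRd  M[L0]=90
step 10: P0: load  L4  ⟶  SSI  (L4)  txn=BusRd+Flush  M[L4]=8
step 11: P0: store L1 := 71  ⟶  MII  (L1)  txn=BusRdX  M[L1]=80
step 12: P1: store L2 := 60  ⟶  IMI  (L2)  txn=BusRdX  M[L2]=30
step 13: P0: store L4 := 1  ⟶  MII  (L4)  txn=BusUpgr  M[L4]=8
step 14: P1: store L0 := 61  ⟶  IMI  (L0)  txn=∅  M[L0]=90
step 15: P1: load  L4  ⟶  SSI  (L4)  txn=BusRd+Flush  M[L4]=1
step 16: P1: load  L3  ⟶  SSI  (L3)  txn=∅  M[L3]=8
step 17: P0: load  L4  ⟶  SSI  (L4)  txn=∅  M[L4]=1
step 18: P2: store L3 := 45  ⟶  IIM  (L3)  txn=BusRdX  M[L3]=8
step 19: P0: store L3 := 8  ⟶  MII  (L3)  txn=BusRdX+Flush  M[L3]=45
step 20: P2: store L0 := 46  ⟶  IIM  (L0)  txn=BusRdX+Flush  M[L0]=61
step 21: P0: load  L3  ⟶  MII  (L3)  txn=∅  M[L3]=45
step 22: P0: store L3 := 4  ⟶  MII  (L3)  txn=∅  M[L3]=45
step 23: P0: store L3 := 35  ⟶  MII  (L3)  txn=∅  M[L3]=45
step 24: P1: store L3 := 97  ⟶  IMI  (L3)  txn=BusRdX+Flush  M[L3]=35
step 25: P1: store L4 := 3  ⟶  IMI  (L4)  txn=BusUpgr  M[L4]=1
step 26: P0: load  L3  ⟶  SSI  (L3)  txn=BusRd+Flush  M[L3]=97
step 27: P1: load  L2  ⟶  IMI  (L2)  txn=∅  M[L2]=30
step 28: P1: load  L3  ⟶  SSI  (L3)  txn=∅  M[L3]=97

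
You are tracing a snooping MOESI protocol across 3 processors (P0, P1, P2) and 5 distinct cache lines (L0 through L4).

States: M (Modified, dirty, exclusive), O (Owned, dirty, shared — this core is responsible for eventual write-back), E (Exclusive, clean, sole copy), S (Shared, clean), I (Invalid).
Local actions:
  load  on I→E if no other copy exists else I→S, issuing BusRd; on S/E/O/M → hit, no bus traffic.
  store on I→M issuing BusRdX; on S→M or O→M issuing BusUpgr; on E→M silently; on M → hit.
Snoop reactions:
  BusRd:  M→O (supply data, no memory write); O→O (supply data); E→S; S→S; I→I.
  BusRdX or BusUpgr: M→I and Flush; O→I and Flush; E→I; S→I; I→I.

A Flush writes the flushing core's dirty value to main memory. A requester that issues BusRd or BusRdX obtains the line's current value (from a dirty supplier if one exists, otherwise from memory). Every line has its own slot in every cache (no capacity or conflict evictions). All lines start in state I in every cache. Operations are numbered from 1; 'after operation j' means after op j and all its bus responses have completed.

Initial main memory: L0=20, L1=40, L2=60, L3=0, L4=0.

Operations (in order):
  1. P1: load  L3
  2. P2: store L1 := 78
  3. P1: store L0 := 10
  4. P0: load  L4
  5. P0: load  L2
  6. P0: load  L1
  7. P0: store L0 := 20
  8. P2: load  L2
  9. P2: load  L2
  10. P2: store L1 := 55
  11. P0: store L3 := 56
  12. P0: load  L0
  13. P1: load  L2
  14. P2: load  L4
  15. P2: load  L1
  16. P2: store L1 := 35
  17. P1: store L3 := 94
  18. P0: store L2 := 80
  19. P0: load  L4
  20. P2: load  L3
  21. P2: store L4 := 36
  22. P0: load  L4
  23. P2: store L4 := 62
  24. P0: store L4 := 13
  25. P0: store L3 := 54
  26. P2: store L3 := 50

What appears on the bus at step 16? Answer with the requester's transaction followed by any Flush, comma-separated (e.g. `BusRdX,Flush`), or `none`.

bus = none

[1] P1: load  L3 | P0:I, P1:E(0), P2:I | bus: BusRd
[2] P2: store L1 := 78 | P0:I, P1:I, P2:M(78) | bus: BusRdX
[3] P1: store L0 := 10 | P0:I, P1:M(10), P2:I | bus: BusRdX
[4] P0: load  L4 | P0:E(0), P1:I, P2:I | bus: BusRd
[5] P0: load  L2 | P0:E(60), P1:I, P2:I | bus: BusRd
[6] P0: load  L1 | P0:S(78), P1:I, P2:O(78) | bus: BusRd
[7] P0: store L0 := 20 | P0:M(20), P1:I, P2:I | bus: BusRdX,Flush
[8] P2: load  L2 | P0:S(60), P1:I, P2:S(60) | bus: BusRd
[9] P2: load  L2 | P0:S(60), P1:I, P2:S(60) | bus: none
[10] P2: store L1 := 55 | P0:I, P1:I, P2:M(55) | bus: BusUpgr
[11] P0: store L3 := 56 | P0:M(56), P1:I, P2:I | bus: BusRdX
[12] P0: load  L0 | P0:M(20), P1:I, P2:I | bus: none
[13] P1: load  L2 | P0:S(60), P1:S(60), P2:S(60) | bus: BusRd
[14] P2: load  L4 | P0:S(0), P1:I, P2:S(0) | bus: BusRd
[15] P2: load  L1 | P0:I, P1:I, P2:M(55) | bus: none
[16] P2: store L1 := 35 | P0:I, P1:I, P2:M(35) | bus: none
[17] P1: store L3 := 94 | P0:I, P1:M(94), P2:I | bus: BusRdX,Flush
[18] P0: store L2 := 80 | P0:M(80), P1:I, P2:I | bus: BusUpgr
[19] P0: load  L4 | P0:S(0), P1:I, P2:S(0) | bus: none
[20] P2: load  L3 | P0:I, P1:O(94), P2:S(94) | bus: BusRd
[21] P2: store L4 := 36 | P0:I, P1:I, P2:M(36) | bus: BusUpgr
[22] P0: load  L4 | P0:S(36), P1:I, P2:O(36) | bus: BusRd
[23] P2: store L4 := 62 | P0:I, P1:I, P2:M(62) | bus: BusUpgr
[24] P0: store L4 := 13 | P0:M(13), P1:I, P2:I | bus: BusRdX,Flush
[25] P0: store L3 := 54 | P0:M(54), P1:I, P2:I | bus: BusRdX,Flush
[26] P2: store L3 := 50 | P0:I, P1:I, P2:M(50) | bus: BusRdX,Flush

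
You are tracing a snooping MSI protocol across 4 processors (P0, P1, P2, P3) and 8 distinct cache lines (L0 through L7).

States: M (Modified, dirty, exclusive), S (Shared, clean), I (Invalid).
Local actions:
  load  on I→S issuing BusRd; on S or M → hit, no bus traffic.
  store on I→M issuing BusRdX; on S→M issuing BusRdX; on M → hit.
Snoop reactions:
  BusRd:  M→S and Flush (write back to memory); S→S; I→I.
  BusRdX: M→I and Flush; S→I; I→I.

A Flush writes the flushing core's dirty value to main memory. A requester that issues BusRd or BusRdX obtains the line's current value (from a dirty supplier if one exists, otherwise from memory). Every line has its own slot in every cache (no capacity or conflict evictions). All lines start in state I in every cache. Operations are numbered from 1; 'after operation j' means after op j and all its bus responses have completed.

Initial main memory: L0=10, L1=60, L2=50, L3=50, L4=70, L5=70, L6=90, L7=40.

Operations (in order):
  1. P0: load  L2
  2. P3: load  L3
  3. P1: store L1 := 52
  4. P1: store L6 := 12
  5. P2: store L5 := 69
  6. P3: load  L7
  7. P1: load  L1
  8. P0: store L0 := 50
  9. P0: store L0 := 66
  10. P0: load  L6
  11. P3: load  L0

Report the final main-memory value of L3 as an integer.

memory[L3] = 50

  op1 P0: load  L2 → S/I/I/I on L2; bus BusRd; mem=50
  op2 P3: load  L3 → I/I/I/S on L3; bus BusRd; mem=50
  op3 P1: store L1 := 52 → I/M/I/I on L1; bus BusRdX; mem=60
  op4 P1: store L6 := 12 → I/M/I/I on L6; bus BusRdX; mem=90
  op5 P2: store L5 := 69 → I/I/M/I on L5; bus BusRdX; mem=70
  op6 P3: load  L7 → I/I/I/S on L7; bus BusRd; mem=40
  op7 P1: load  L1 → I/M/I/I on L1; bus (none); mem=60
  op8 P0: store L0 := 50 → M/I/I/I on L0; bus BusRdX; mem=10
  op9 P0: store L0 := 66 → M/I/I/I on L0; bus (none); mem=10
  op10 P0: load  L6 → S/S/I/I on L6; bus BusRd Flush; mem=12
  op11 P3: load  L0 → S/I/I/S on L0; bus BusRd Flush; mem=66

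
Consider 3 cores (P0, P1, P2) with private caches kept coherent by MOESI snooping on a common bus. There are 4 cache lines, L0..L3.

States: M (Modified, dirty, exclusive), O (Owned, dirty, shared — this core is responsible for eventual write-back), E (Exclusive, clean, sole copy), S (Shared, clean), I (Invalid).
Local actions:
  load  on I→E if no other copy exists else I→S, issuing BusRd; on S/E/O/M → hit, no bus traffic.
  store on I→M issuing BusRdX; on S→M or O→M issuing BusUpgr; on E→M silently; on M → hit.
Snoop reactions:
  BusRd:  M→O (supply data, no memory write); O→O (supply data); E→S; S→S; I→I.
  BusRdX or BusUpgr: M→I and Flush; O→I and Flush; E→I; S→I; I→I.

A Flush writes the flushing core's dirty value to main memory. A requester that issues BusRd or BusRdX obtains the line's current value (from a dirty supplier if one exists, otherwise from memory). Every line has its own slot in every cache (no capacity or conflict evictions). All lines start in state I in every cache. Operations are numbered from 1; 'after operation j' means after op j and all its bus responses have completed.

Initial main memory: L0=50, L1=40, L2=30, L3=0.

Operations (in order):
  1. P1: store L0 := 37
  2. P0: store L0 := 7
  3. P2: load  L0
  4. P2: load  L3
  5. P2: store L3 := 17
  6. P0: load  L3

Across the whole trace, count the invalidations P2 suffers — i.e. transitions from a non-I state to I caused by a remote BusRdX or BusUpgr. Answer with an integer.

invalidations = 0

step 1: P1: store L0 := 37  ⟶  IMI  (L0)  txn=BusRdX  M[L0]=50
step 2: P0: store L0 := 7  ⟶  MII  (L0)  txn=BusRdX+Flush  M[L0]=37
step 3: P2: load  L0  ⟶  OIS  (L0)  txn=BusRd  M[L0]=37
step 4: P2: load  L3  ⟶  IIE  (L3)  txn=BusRd  M[L3]=0
step 5: P2: store L3 := 17  ⟶  IIM  (L3)  txn=∅  M[L3]=0
step 6: P0: load  L3  ⟶  SIO  (L3)  txn=BusRd  M[L3]=0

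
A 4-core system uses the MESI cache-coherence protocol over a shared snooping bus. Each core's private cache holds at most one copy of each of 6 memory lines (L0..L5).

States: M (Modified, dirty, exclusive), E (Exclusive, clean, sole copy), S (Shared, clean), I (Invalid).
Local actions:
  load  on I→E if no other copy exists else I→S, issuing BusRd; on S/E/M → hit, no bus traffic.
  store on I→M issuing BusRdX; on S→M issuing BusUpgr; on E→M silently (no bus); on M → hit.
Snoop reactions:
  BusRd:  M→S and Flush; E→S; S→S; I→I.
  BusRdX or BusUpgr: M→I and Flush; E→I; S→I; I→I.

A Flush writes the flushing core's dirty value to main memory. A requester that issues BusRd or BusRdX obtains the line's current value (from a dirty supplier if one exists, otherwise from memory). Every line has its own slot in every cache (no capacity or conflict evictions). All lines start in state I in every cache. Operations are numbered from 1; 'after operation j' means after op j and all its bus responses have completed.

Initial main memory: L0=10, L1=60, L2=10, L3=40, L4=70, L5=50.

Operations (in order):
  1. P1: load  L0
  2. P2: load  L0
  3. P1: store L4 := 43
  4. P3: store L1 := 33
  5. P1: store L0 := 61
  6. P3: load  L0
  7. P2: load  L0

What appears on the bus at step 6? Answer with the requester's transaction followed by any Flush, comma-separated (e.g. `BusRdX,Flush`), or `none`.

bus = BusRd,Flush

step 1: P1: load  L0  ⟶  IEII  (L0)  txn=BusRd  M[L0]=10
step 2: P2: load  L0  ⟶  ISSI  (L0)  txn=BusRd  M[L0]=10
step 3: P1: store L4 := 43  ⟶  IMII  (L4)  txn=BusRdX  M[L4]=70
step 4: P3: store L1 := 33  ⟶  IIIM  (L1)  txn=BusRdX  M[L1]=60
step 5: P1: store L0 := 61  ⟶  IMII  (L0)  txn=BusUpgr  M[L0]=10
step 6: P3: load  L0  ⟶  ISIS  (L0)  txn=BusRd+Flush  M[L0]=61
step 7: P2: load  L0  ⟶  ISSS  (L0)  txn=BusRd  M[L0]=61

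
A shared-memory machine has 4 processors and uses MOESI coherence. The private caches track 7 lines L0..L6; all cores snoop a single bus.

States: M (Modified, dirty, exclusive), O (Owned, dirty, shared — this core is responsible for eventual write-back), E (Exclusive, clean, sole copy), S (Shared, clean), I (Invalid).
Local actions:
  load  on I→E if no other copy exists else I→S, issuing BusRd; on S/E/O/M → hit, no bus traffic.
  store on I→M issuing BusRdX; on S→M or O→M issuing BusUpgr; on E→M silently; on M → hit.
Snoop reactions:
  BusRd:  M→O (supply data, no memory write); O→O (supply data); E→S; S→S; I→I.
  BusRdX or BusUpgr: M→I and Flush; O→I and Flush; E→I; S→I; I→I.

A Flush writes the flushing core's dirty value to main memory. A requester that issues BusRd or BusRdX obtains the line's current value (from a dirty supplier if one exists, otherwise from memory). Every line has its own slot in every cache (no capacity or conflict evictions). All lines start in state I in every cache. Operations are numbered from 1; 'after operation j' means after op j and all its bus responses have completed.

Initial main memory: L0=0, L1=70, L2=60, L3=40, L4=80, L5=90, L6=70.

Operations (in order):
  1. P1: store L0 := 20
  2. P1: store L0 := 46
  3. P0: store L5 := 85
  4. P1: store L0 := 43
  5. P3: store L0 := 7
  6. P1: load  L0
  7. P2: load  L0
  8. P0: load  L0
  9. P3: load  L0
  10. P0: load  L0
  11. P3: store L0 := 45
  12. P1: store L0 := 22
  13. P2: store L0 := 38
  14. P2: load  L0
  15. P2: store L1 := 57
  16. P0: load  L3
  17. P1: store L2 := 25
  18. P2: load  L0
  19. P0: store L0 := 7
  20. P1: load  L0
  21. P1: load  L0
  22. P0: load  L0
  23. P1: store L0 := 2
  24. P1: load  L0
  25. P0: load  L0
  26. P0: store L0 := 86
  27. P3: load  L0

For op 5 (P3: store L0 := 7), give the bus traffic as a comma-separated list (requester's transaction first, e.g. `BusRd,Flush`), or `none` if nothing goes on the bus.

bus = BusRdX,Flush

  op1 P1: store L0 := 20 → I/M/I/I on L0; bus BusRdX; mem=0
  op2 P1: store L0 := 46 → I/M/I/I on L0; bus (none); mem=0
  op3 P0: store L5 := 85 → M/I/I/I on L5; bus BusRdX; mem=90
  op4 P1: store L0 := 43 → I/M/I/I on L0; bus (none); mem=0
  op5 P3: store L0 := 7 → I/I/I/M on L0; bus BusRdX Flush; mem=43
  op6 P1: load  L0 → I/S/I/O on L0; bus BusRd; mem=43
  op7 P2: load  L0 → I/S/S/O on L0; bus BusRd; mem=43
  op8 P0: load  L0 → S/S/S/O on L0; bus BusRd; mem=43
  op9 P3: load  L0 → S/S/S/O on L0; bus (none); mem=43
  op10 P0: load  L0 → S/S/S/O on L0; bus (none); mem=43
  op11 P3: store L0 := 45 → I/I/I/M on L0; bus BusUpgr; mem=43
  op12 P1: store L0 := 22 → I/M/I/I on L0; bus BusRdX Flush; mem=45
  op13 P2: store L0 := 38 → I/I/M/I on L0; bus BusRdX Flush; mem=22
  op14 P2: load  L0 → I/I/M/I on L0; bus (none); mem=22
  op15 P2: store L1 := 57 → I/I/M/I on L1; bus BusRdX; mem=70
  op16 P0: load  L3 → E/I/I/I on L3; bus BusRd; mem=40
  op17 P1: store L2 := 25 → I/M/I/I on L2; bus BusRdX; mem=60
  op18 P2: load  L0 → I/I/M/I on L0; bus (none); mem=22
  op19 P0: store L0 := 7 → M/I/I/I on L0; bus BusRdX Flush; mem=38
  op20 P1: load  L0 → O/S/I/I on L0; bus BusRd; mem=38
  op21 P1: load  L0 → O/S/I/I on L0; bus (none); mem=38
  op22 P0: load  L0 → O/S/I/I on L0; bus (none); mem=38
  op23 P1: store L0 := 2 → I/M/I/I on L0; bus BusUpgr Flush; mem=7
  op24 P1: load  L0 → I/M/I/I on L0; bus (none); mem=7
  op25 P0: load  L0 → S/O/I/I on L0; bus BusRd; mem=7
  op26 P0: store L0 := 86 → M/I/I/I on L0; bus BusUpgr Flush; mem=2
  op27 P3: load  L0 → O/I/I/S on L0; bus BusRd; mem=2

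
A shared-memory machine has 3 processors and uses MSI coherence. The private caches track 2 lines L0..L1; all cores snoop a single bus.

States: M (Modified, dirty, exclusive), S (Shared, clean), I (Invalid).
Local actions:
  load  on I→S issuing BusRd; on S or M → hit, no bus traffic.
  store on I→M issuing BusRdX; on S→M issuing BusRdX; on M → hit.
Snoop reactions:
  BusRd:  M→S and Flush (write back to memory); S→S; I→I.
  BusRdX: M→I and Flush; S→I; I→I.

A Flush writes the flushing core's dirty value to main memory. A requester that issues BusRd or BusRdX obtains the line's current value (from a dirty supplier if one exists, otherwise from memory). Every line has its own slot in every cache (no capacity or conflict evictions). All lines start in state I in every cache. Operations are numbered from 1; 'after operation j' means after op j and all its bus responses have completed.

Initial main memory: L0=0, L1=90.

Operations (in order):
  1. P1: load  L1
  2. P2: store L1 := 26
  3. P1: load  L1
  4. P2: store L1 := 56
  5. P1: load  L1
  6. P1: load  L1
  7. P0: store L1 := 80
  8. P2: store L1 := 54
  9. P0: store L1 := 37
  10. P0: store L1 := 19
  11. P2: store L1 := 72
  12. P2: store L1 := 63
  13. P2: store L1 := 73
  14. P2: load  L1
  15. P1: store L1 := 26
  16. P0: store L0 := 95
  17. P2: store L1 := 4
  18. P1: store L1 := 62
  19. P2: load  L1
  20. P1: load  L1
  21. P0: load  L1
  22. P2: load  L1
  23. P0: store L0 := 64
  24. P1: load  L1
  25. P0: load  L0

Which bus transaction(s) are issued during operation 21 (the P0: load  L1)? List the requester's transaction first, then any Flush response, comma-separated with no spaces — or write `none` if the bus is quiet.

bus = BusRd

step 1: P1: load  L1  ⟶  ISI  (L1)  txn=BusRd  M[L1]=90
step 2: P2: store L1 := 26  ⟶  IIM  (L1)  txn=BusRdX  M[L1]=90
step 3: P1: load  L1  ⟶  ISS  (L1)  txn=BusRd+Flush  M[L1]=26
step 4: P2: store L1 := 56  ⟶  IIM  (L1)  txn=BusRdX  M[L1]=26
step 5: P1: load  L1  ⟶  ISS  (L1)  txn=BusRd+Flush  M[L1]=56
step 6: P1: load  L1  ⟶  ISS  (L1)  txn=∅  M[L1]=56
step 7: P0: store L1 := 80  ⟶  MII  (L1)  txn=BusRdX  M[L1]=56
step 8: P2: store L1 := 54  ⟶  IIM  (L1)  txn=BusRdX+Flush  M[L1]=80
step 9: P0: store L1 := 37  ⟶  MII  (L1)  txn=BusRdX+Flush  M[L1]=54
step 10: P0: store L1 := 19  ⟶  MII  (L1)  txn=∅  M[L1]=54
step 11: P2: store L1 := 72  ⟶  IIM  (L1)  txn=BusRdX+Flush  M[L1]=19
step 12: P2: store L1 := 63  ⟶  IIM  (L1)  txn=∅  M[L1]=19
step 13: P2: store L1 := 73  ⟶  IIM  (L1)  txn=∅  M[L1]=19
step 14: P2: load  L1  ⟶  IIM  (L1)  txn=∅  M[L1]=19
step 15: P1: store L1 := 26  ⟶  IMI  (L1)  txn=BusRdX+Flush  M[L1]=73
step 16: P0: store L0 := 95  ⟶  MII  (L0)  txn=BusRdX  M[L0]=0
step 17: P2: store L1 := 4  ⟶  IIM  (L1)  txn=BusRdX+Flush  M[L1]=26
step 18: P1: store L1 := 62  ⟶  IMI  (L1)  txn=BusRdX+Flush  M[L1]=4
step 19: P2: load  L1  ⟶  ISS  (L1)  txn=BusRd+Flush  M[L1]=62
step 20: P1: load  L1  ⟶  ISS  (L1)  txn=∅  M[L1]=62
step 21: P0: load  L1  ⟶  SSS  (L1)  txn=BusRd  M[L1]=62
step 22: P2: load  L1  ⟶  SSS  (L1)  txn=∅  M[L1]=62
step 23: P0: store L0 := 64  ⟶  MII  (L0)  txn=∅  M[L0]=0
step 24: P1: load  L1  ⟶  SSS  (L1)  txn=∅  M[L1]=62
step 25: P0: load  L0  ⟶  MII  (L0)  txn=∅  M[L0]=0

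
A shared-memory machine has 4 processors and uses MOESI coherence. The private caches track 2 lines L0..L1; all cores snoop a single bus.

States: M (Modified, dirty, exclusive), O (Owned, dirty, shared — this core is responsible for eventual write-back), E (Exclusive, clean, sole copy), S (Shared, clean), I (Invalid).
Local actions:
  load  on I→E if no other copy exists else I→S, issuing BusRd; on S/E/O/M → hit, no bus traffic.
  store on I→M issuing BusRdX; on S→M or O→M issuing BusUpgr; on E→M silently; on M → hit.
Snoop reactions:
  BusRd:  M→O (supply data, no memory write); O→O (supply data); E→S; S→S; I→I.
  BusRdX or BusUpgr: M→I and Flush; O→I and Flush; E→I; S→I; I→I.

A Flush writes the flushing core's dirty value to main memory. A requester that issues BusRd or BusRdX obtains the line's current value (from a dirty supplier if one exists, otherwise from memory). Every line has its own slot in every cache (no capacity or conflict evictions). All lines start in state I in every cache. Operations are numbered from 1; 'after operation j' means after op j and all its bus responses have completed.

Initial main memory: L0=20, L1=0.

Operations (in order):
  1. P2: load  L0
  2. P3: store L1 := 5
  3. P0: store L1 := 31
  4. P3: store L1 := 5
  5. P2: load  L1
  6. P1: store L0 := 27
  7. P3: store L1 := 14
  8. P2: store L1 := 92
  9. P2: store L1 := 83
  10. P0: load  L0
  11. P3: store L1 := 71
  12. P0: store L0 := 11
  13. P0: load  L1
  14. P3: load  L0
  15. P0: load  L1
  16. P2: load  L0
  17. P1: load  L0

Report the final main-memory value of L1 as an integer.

  op1 P2: load  L0 → I/I/E/I on L0; bus BusRd; mem=20
  op2 P3: store L1 := 5 → I/I/I/M on L1; bus BusRdX; mem=0
  op3 P0: store L1 := 31 → M/I/I/I on L1; bus BusRdX Flush; mem=5
  op4 P3: store L1 := 5 → I/I/I/M on L1; bus BusRdX Flush; mem=31
  op5 P2: load  L1 → I/I/S/O on L1; bus BusRd; mem=31
  op6 P1: store L0 := 27 → I/M/I/I on L0; bus BusRdX; mem=20
  op7 P3: store L1 := 14 → I/I/I/M on L1; bus BusUpgr; mem=31
  op8 P2: store L1 := 92 → I/I/M/I on L1; bus BusRdX Flush; mem=14
  op9 P2: store L1 := 83 → I/I/M/I on L1; bus (none); mem=14
  op10 P0: load  L0 → S/O/I/I on L0; bus BusRd; mem=20
  op11 P3: store L1 := 71 → I/I/I/M on L1; bus BusRdX Flush; mem=83
  op12 P0: store L0 := 11 → M/I/I/I on L0; bus BusUpgr Flush; mem=27
  op13 P0: load  L1 → S/I/I/O on L1; bus BusRd; mem=83
  op14 P3: load  L0 → O/I/I/S on L0; bus BusRd; mem=27
  op15 P0: load  L1 → S/I/I/O on L1; bus (none); mem=83
  op16 P2: load  L0 → O/I/S/S on L0; bus BusRd; mem=27
  op17 P1: load  L0 → O/S/S/S on L0; bus BusRd; mem=27

memory[L1] = 83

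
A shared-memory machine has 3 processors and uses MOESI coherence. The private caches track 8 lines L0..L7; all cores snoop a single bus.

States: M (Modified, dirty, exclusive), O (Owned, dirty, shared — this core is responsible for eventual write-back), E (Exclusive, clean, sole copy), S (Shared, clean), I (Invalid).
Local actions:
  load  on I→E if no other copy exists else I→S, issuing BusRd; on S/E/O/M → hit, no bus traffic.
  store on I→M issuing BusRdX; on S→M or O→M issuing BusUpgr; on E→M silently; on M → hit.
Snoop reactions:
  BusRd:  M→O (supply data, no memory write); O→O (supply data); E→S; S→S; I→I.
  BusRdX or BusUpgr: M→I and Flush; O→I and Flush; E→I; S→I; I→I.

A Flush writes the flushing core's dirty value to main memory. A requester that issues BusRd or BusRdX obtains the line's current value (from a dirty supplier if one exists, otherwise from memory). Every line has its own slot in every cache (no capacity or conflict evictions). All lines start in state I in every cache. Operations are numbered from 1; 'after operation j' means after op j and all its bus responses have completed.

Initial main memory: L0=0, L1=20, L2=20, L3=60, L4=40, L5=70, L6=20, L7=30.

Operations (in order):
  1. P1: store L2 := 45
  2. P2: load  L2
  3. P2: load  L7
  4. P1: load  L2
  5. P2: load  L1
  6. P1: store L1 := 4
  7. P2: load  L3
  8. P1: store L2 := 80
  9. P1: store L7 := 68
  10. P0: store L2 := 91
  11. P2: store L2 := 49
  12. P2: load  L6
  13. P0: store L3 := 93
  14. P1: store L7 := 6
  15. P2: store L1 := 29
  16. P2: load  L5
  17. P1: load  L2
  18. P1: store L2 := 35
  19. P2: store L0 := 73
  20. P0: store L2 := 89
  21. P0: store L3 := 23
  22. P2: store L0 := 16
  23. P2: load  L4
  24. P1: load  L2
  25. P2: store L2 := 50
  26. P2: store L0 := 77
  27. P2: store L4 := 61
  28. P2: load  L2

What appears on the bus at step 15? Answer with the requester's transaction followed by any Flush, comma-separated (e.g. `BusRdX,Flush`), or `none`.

bus = BusRdX,Flush

  op1 P1: store L2 := 45 → I/M/I on L2; bus BusRdX; mem=20
  op2 P2: load  L2 → I/O/S on L2; bus BusRd; mem=20
  op3 P2: load  L7 → I/I/E on L7; bus BusRd; mem=30
  op4 P1: load  L2 → I/O/S on L2; bus (none); mem=20
  op5 P2: load  L1 → I/I/E on L1; bus BusRd; mem=20
  op6 P1: store L1 := 4 → I/M/I on L1; bus BusRdX; mem=20
  op7 P2: load  L3 → I/I/E on L3; bus BusRd; mem=60
  op8 P1: store L2 := 80 → I/M/I on L2; bus BusUpgr; mem=20
  op9 P1: store L7 := 68 → I/M/I on L7; bus BusRdX; mem=30
  op10 P0: store L2 := 91 → M/I/I on L2; bus BusRdX Flush; mem=80
  op11 P2: store L2 := 49 → I/I/M on L2; bus BusRdX Flush; mem=91
  op12 P2: load  L6 → I/I/E on L6; bus BusRd; mem=20
  op13 P0: store L3 := 93 → M/I/I on L3; bus BusRdX; mem=60
  op14 P1: store L7 := 6 → I/M/I on L7; bus (none); mem=30
  op15 P2: store L1 := 29 → I/I/M on L1; bus BusRdX Flush; mem=4
  op16 P2: load  L5 → I/I/E on L5; bus BusRd; mem=70
  op17 P1: load  L2 → I/S/O on L2; bus BusRd; mem=91
  op18 P1: store L2 := 35 → I/M/I on L2; bus BusUpgr Flush; mem=49
  op19 P2: store L0 := 73 → I/I/M on L0; bus BusRdX; mem=0
  op20 P0: store L2 := 89 → M/I/I on L2; bus BusRdX Flush; mem=35
  op21 P0: store L3 := 23 → M/I/I on L3; bus (none); mem=60
  op22 P2: store L0 := 16 → I/I/M on L0; bus (none); mem=0
  op23 P2: load  L4 → I/I/E on L4; bus BusRd; mem=40
  op24 P1: load  L2 → O/S/I on L2; bus BusRd; mem=35
  op25 P2: store L2 := 50 → I/I/M on L2; bus BusRdX Flush; mem=89
  op26 P2: store L0 := 77 → I/I/M on L0; bus (none); mem=0
  op27 P2: store L4 := 61 → I/I/M on L4; bus (none); mem=40
  op28 P2: load  L2 → I/I/M on L2; bus (none); mem=89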